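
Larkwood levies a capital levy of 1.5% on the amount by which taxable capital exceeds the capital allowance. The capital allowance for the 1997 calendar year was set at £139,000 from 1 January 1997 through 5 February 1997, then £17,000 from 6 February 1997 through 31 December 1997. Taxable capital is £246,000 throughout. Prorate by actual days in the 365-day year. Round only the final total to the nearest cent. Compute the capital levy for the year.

1 January – 5 February 1997: 36 days, exemption £139,000 → (£246,000 − £139,000) × 1.5% × 36/365 = £158.3014
6 February – 31 December 1997: 329 days, exemption £17,000 → (£246,000 − £17,000) × 1.5% × 329/365 = £3,096.2055
Total = £3,254.5068

£3,254.51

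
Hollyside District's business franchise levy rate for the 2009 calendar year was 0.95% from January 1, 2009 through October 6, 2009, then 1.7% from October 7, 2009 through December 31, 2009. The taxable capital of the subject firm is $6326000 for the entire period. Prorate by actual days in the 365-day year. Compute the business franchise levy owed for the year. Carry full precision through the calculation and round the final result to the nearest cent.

$71275.82

January 1 – October 6, 2009: 279 days at 0.95% → $6326000 × 0.95% × 279/365 = $45937.1589
October 7 – December 31, 2009: 86 days at 1.7% → $6326000 × 1.7% × 86/365 = $25338.6630
Total = $71275.8219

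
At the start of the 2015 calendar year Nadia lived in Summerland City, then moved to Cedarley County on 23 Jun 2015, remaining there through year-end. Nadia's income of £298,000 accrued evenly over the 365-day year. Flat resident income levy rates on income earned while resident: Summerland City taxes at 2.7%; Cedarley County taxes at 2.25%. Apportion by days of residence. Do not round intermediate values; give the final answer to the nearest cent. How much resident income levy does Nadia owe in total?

Summerland City, 1 Jan – 22 Jun 2015: 173 days → £298,000 × 2.7% × 173/365 = £3,813.5836
Cedarley County, 23 Jun – 31 Dec 2015: 192 days → £298,000 × 2.25% × 192/365 = £3,527.0137
Total = £7,340.5973

£7,340.60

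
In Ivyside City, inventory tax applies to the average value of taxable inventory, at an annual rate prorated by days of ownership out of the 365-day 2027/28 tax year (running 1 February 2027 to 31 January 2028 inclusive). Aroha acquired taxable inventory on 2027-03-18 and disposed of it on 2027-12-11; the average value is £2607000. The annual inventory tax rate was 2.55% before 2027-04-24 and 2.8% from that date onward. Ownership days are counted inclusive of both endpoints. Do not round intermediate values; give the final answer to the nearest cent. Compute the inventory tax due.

2027-03-18 to 2027-04-23: 37 days at 2.55% → £2607000 × 2.55% × 37/365 = £6738.9164
2027-04-24 to 2027-12-11: 232 days at 2.8% → £2607000 × 2.8% × 232/365 = £46397.4575
Total = £53136.3740

£53136.37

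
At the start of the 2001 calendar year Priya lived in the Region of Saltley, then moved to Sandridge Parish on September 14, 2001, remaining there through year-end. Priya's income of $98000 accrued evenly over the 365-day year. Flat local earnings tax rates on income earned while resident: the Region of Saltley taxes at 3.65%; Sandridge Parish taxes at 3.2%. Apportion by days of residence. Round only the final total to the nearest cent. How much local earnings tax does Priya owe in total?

The Region of Saltley, January 1 – September 13, 2001: 256 days → $98000 × 3.65% × 256/365 = $2508.8000
Sandridge Parish, September 14 – December 31, 2001: 109 days → $98000 × 3.2% × 109/365 = $936.5041
Total = $3445.3041

$3445.30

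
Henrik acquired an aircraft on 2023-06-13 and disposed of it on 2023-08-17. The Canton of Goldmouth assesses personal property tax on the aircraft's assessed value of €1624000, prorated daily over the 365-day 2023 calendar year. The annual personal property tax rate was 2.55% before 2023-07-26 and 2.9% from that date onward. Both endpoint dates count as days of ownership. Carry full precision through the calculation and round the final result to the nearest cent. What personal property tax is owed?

2023-06-13 to 2023-07-25: 43 days at 2.55% → €1624000 × 2.55% × 43/365 = €4878.6740
2023-07-26 to 2023-08-17: 23 days at 2.9% → €1624000 × 2.9% × 23/365 = €2967.6932
Total = €7846.3671

€7846.37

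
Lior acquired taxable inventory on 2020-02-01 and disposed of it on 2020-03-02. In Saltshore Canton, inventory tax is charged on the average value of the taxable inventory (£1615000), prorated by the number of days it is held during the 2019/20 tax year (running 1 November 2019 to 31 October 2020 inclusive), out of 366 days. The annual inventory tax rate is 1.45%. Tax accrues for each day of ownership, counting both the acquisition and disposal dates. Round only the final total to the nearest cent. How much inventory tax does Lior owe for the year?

£1983.45

Days held (2020-02-01 to 2020-03-02): 31 out of 366
Tax = £1615000 × 1.45% × 31/366 = £1983.4495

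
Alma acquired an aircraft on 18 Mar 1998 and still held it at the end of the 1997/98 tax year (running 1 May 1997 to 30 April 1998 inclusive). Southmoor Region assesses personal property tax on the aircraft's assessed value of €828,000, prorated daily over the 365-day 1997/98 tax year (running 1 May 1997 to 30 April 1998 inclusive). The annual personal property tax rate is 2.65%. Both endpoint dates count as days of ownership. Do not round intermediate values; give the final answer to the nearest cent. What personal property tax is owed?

€2,645.06

Days held (18 Mar – 30 Apr 1998): 44 out of 365
Tax = €828,000 × 2.65% × 44/365 = €2,645.0630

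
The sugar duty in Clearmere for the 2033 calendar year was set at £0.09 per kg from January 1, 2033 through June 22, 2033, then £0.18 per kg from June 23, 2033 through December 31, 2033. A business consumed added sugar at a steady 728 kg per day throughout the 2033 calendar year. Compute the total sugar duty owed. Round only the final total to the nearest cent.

January 1 – June 22, 2033: 173 days × 728 kg/day = 125,944 kg at £0.09/kg → £11,334.96
June 23 – December 31, 2033: 192 days × 728 kg/day = 139,776 kg at £0.18/kg → £25,159.68

£36,494.64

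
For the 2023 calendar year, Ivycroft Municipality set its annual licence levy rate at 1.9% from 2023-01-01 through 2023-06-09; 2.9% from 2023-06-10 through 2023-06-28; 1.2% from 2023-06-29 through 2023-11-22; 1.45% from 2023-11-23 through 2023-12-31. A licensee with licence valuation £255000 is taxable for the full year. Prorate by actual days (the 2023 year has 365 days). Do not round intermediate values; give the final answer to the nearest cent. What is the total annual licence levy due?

£4136.24

2023-01-01 to 2023-06-09: 160 days at 1.9% → £255000 × 1.9% × 160/365 = £2123.8356
2023-06-10 to 2023-06-28: 19 days at 2.9% → £255000 × 2.9% × 19/365 = £384.9452
2023-06-29 to 2023-11-22: 147 days at 1.2% → £255000 × 1.2% × 147/365 = £1232.3836
2023-11-23 to 2023-12-31: 39 days at 1.45% → £255000 × 1.45% × 39/365 = £395.0753
Total = £4136.2397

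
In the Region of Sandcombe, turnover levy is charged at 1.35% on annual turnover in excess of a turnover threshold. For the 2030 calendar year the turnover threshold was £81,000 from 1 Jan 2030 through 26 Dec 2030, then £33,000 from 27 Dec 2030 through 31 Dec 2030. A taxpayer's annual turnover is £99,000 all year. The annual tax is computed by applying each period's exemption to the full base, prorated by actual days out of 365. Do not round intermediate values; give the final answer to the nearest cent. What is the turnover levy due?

£251.88

1 Jan – 26 Dec 2030: 360 days, exemption £81,000 → (£99,000 − £81,000) × 1.35% × 360/365 = £239.6712
27 Dec – 31 Dec 2030: 5 days, exemption £33,000 → (£99,000 − £33,000) × 1.35% × 5/365 = £12.2055
Total = £251.8767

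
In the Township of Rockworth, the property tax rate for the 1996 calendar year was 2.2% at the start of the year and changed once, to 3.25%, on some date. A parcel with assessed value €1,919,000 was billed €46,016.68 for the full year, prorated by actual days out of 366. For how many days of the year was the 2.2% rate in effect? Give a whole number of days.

297 days

Let d = days at the first rate; then 366 − d days at the second rate.
€1,919,000 × [2.2%·d + 3.25%·(366−d)] / 366 = €46,016.68
Solving gives d = 297, so the new rate took effect on 24 October 1996.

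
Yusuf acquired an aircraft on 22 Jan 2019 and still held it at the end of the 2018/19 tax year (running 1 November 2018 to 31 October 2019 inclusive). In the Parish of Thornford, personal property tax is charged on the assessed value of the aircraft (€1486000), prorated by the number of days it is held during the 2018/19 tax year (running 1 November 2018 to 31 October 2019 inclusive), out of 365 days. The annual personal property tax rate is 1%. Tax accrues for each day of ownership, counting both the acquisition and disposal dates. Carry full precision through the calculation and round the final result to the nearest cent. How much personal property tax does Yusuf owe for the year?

€11521.59

Days held (22 Jan – 31 Oct 2019): 283 out of 365
Tax = €1486000 × 1% × 283/365 = €11521.5890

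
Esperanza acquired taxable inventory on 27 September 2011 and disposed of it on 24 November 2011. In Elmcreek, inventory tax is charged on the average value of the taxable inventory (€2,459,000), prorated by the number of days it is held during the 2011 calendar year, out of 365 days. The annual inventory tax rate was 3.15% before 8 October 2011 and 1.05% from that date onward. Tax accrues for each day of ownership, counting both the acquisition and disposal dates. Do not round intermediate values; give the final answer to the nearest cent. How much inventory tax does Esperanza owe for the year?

27 September – 7 October 2011: 11 days at 3.15% → €2,459,000 × 3.15% × 11/365 = €2,334.3658
8 October – 24 November 2011: 48 days at 1.05% → €2,459,000 × 1.05% × 48/365 = €3,395.4411
Total = €5,729.8068

€5,729.81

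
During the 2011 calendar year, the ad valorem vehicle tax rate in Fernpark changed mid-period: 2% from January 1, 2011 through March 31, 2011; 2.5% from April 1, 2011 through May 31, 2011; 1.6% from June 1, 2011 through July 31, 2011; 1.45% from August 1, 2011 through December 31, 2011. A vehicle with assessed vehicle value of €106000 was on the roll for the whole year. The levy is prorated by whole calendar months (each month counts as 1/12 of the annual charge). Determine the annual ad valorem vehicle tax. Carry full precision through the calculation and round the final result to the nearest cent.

€1894.75

January 1 – March 31, 2011: 3 months at 2% → €106000 × 2% × 3/12 = €530.0000
April 1 – May 31, 2011: 2 months at 2.5% → €106000 × 2.5% × 2/12 = €441.6667
June 1 – July 31, 2011: 2 months at 1.6% → €106000 × 1.6% × 2/12 = €282.6667
August 1 – December 31, 2011: 5 months at 1.45% → €106000 × 1.45% × 5/12 = €640.4167
Total = €1894.7500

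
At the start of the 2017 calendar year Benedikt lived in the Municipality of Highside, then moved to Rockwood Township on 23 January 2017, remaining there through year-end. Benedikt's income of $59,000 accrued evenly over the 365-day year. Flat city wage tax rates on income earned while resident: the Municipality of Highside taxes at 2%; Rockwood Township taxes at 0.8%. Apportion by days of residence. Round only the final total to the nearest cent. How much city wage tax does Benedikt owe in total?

The Municipality of Highside, 1 January – 22 January 2017: 22 days → $59,000 × 2% × 22/365 = $71.1233
Rockwood Township, 23 January – 31 December 2017: 343 days → $59,000 × 0.8% × 343/365 = $443.5507
Total = $514.6740

$514.67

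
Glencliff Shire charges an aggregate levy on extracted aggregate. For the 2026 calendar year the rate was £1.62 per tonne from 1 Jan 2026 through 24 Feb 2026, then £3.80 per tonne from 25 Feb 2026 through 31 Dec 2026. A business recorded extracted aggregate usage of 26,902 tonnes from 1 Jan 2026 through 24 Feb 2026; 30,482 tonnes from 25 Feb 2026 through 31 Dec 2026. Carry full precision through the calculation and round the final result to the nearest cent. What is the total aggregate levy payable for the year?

1 Jan – 24 Feb 2026: 26,902 tonnes at £1.62/tonne → £43,581.24
25 Feb – 31 Dec 2026: 30,482 tonnes at £3.80/tonne → £115,831.60

£159,412.84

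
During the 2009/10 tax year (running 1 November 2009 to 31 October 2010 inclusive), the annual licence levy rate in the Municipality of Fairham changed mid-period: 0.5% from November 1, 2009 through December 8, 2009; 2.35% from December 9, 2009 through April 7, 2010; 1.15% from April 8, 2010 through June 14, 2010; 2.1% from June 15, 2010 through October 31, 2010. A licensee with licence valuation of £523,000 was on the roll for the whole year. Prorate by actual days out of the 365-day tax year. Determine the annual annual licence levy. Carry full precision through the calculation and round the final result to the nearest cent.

£9,616.04

November 1 – December 8, 2009: 38 days at 0.5% → £523,000 × 0.5% × 38/365 = £272.2466
December 9, 2009 – April 7, 2010: 120 days at 2.35% → £523,000 × 2.35% × 120/365 = £4,040.7123
April 8 – June 14, 2010: 68 days at 1.15% → £523,000 × 1.15% × 68/365 = £1,120.5096
June 15 – October 31, 2010: 139 days at 2.1% → £523,000 × 2.1% × 139/365 = £4,182.5671
Total = £9,616.0356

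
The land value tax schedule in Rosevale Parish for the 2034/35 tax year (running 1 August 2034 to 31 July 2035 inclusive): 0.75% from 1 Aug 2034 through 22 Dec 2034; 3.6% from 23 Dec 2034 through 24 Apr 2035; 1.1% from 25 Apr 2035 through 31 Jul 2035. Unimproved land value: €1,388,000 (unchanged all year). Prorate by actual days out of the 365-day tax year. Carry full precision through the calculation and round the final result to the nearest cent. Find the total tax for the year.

1 Aug – 22 Dec 2034: 144 days at 0.75% → €1,388,000 × 0.75% × 144/365 = €4,106.9589
23 Dec 2034 – 24 Apr 2035: 123 days at 3.6% → €1,388,000 × 3.6% × 123/365 = €16,838.5315
25 Apr – 31 Jul 2035: 98 days at 1.1% → €1,388,000 × 1.1% × 98/365 = €4,099.3534
Total = €25,044.8438

€25,044.84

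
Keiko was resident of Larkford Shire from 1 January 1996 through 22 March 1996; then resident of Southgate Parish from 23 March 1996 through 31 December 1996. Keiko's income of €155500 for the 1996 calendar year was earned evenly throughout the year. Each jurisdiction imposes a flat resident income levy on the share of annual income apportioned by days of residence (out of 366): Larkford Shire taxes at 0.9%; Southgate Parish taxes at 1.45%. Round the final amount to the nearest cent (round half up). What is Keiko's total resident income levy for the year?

Larkford Shire, 1 January – 22 March 1996: 82 days → €155500 × 0.9% × 82/366 = €313.5492
Southgate Parish, 23 March – 31 December 1996: 284 days → €155500 × 1.45% × 284/366 = €1749.5874
Total = €2063.1366

€2063.14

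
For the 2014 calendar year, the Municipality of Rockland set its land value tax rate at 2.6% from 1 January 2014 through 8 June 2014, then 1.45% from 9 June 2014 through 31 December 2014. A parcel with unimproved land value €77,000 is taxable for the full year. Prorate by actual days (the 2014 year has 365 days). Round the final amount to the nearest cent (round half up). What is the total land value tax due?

€1,502.24

1 January – 8 June 2014: 159 days at 2.6% → €77,000 × 2.6% × 159/365 = €872.1041
9 June – 31 December 2014: 206 days at 1.45% → €77,000 × 1.45% × 206/365 = €630.1342
Total = €1,502.2384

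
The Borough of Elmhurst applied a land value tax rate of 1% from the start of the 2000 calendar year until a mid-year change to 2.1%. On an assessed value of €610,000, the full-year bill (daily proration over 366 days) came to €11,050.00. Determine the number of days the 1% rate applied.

96 days

Let d = days at the first rate; then 366 − d days at the second rate.
€610,000 × [1%·d + 2.1%·(366−d)] / 366 = €11,050.00
Solving gives d = 96, so the new rate took effect on April 6, 2000.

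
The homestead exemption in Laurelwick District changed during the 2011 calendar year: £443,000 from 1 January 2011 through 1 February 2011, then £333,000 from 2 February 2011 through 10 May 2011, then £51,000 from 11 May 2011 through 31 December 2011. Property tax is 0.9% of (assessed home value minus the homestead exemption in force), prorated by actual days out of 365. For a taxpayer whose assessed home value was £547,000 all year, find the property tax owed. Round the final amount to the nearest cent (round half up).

£3,473.26

1 January – 1 February 2011: 32 days, exemption £443,000 → (£547,000 − £443,000) × 0.9% × 32/365 = £82.0603
2 February – 10 May 2011: 98 days, exemption £333,000 → (£547,000 − £333,000) × 0.9% × 98/365 = £517.1178
11 May – 31 December 2011: 235 days, exemption £51,000 → (£547,000 − £51,000) × 0.9% × 235/365 = £2,874.0822
Total = £3,473.2603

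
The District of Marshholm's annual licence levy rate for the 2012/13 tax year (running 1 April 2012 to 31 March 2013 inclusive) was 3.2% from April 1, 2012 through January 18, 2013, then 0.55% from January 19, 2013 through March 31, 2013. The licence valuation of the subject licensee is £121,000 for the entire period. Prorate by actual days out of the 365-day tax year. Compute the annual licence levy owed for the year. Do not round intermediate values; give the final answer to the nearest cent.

April 1, 2012 – January 18, 2013: 293 days at 3.2% → £121,000 × 3.2% × 293/365 = £3,108.2082
January 19 – March 31, 2013: 72 days at 0.55% → £121,000 × 0.55% × 72/365 = £131.2767
Total = £3,239.4849

£3,239.48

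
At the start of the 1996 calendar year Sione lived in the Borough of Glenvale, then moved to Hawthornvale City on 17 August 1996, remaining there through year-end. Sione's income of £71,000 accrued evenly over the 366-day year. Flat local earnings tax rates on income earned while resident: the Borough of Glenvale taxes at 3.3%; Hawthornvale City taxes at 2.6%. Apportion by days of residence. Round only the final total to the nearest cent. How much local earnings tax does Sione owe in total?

The Borough of Glenvale, 1 January – 16 August 1996: 229 days → £71,000 × 3.3% × 229/366 = £1,465.9754
Hawthornvale City, 17 August – 31 December 1996: 137 days → £71,000 × 2.6% × 137/366 = £690.9891
Total = £2,156.9645

£2,156.96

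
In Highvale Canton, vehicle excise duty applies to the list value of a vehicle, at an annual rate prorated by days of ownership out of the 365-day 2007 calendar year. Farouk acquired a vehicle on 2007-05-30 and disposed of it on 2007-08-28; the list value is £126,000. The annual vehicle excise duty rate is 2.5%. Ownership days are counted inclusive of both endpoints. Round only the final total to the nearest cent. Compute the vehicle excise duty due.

Days held (2007-05-30 to 2007-08-28): 91 out of 365
Tax = £126,000 × 2.5% × 91/365 = £785.3425

£785.34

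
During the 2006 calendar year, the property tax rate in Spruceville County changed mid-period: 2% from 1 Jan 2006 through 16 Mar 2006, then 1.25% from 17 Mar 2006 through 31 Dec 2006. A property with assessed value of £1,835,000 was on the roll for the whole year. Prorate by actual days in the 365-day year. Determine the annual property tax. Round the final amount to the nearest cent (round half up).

£25,765.41

1 Jan – 16 Mar 2006: 75 days at 2% → £1,835,000 × 2% × 75/365 = £7,541.0959
17 Mar – 31 Dec 2006: 290 days at 1.25% → £1,835,000 × 1.25% × 290/365 = £18,224.3151
Total = £25,765.4110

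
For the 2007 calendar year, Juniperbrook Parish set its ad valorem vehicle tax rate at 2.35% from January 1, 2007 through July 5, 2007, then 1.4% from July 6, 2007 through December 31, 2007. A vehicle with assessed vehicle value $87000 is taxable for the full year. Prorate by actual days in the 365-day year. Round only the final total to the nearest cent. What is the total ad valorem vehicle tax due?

January 1 – July 5, 2007: 186 days at 2.35% → $87000 × 2.35% × 186/365 = $1041.8548
July 6 – December 31, 2007: 179 days at 1.4% → $87000 × 1.4% × 179/365 = $597.3205
Total = $1639.1753

$1639.18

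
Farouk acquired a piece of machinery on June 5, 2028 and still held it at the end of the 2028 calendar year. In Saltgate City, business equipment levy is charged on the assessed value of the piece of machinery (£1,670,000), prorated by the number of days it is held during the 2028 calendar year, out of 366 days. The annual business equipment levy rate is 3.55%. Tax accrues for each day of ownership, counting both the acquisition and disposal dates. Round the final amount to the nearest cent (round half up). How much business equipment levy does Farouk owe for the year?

Days held (June 5 – December 31, 2028): 210 out of 366
Tax = £1,670,000 × 3.55% × 210/366 = £34,015.9836

£34,015.98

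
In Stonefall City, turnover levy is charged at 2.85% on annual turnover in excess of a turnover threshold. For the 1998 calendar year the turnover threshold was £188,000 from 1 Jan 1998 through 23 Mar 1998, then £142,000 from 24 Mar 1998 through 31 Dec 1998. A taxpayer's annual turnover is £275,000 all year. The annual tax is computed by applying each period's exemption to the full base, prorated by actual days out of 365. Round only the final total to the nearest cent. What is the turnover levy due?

1 Jan – 23 Mar 1998: 82 days, exemption £188,000 → (£275,000 − £188,000) × 2.85% × 82/365 = £557.0384
24 Mar – 31 Dec 1998: 283 days, exemption £142,000 → (£275,000 − £142,000) × 2.85% × 283/365 = £2,938.9356
Total = £3,495.9740

£3,495.97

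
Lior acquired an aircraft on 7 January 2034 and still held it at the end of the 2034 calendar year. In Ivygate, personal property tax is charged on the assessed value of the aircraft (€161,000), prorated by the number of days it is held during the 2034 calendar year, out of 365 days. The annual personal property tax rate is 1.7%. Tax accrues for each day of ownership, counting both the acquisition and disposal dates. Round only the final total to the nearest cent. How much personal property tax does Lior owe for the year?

Days held (7 January – 31 December 2034): 359 out of 365
Tax = €161,000 × 1.7% × 359/365 = €2,692.0082

€2,692.01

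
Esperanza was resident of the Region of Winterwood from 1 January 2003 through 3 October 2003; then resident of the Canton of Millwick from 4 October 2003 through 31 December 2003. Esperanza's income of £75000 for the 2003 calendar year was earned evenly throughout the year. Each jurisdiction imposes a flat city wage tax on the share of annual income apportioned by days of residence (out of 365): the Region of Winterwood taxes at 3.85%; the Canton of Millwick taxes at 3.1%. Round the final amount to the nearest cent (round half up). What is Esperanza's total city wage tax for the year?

£2750.34

The Region of Winterwood, 1 January – 3 October 2003: 276 days → £75000 × 3.85% × 276/365 = £2183.4247
The Canton of Millwick, 4 October – 31 December 2003: 89 days → £75000 × 3.1% × 89/365 = £566.9178
Total = £2750.3425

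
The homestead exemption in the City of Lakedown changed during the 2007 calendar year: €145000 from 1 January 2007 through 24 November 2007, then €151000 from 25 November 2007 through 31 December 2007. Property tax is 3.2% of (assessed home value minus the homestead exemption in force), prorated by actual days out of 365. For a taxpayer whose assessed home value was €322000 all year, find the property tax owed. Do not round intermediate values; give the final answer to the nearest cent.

€5644.54

1 January – 24 November 2007: 328 days, exemption €145000 → (€322000 − €145000) × 3.2% × 328/365 = €5089.8411
25 November – 31 December 2007: 37 days, exemption €151000 → (€322000 − €151000) × 3.2% × 37/365 = €554.6959
Total = €5644.5370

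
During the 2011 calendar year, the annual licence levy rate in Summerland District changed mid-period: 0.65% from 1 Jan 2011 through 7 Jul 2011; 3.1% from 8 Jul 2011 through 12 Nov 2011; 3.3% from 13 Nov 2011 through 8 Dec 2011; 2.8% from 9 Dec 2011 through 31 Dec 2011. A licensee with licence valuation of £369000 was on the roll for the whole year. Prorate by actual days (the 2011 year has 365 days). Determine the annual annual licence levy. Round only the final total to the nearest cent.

£6765.34

1 Jan – 7 Jul 2011: 188 days at 0.65% → £369000 × 0.65% × 188/365 = £1235.3918
8 Jul – 12 Nov 2011: 128 days at 3.1% → £369000 × 3.1% × 128/365 = £4011.4849
13 Nov – 8 Dec 2011: 26 days at 3.3% → £369000 × 3.3% × 26/365 = £867.4027
9 Dec – 31 Dec 2011: 23 days at 2.8% → £369000 × 2.8% × 23/365 = £651.0575
Total = £6765.3370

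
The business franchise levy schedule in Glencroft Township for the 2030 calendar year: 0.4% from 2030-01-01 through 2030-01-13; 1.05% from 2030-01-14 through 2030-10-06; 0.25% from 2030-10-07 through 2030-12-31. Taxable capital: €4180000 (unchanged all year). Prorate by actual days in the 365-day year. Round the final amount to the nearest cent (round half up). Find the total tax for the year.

2030-01-01 to 2030-01-13: 13 days at 0.4% → €4180000 × 0.4% × 13/365 = €595.5068
2030-01-14 to 2030-10-06: 266 days at 1.05% → €4180000 × 1.05% × 266/365 = €31985.5890
2030-10-07 to 2030-12-31: 86 days at 0.25% → €4180000 × 0.25% × 86/365 = €2462.1918
Total = €35043.2877

€35043.29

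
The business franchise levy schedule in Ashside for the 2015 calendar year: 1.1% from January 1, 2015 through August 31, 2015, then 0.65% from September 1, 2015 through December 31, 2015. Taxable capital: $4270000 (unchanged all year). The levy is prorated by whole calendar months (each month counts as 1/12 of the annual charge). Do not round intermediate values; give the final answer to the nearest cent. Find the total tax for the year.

$40565.00

January 1 – August 31, 2015: 8 months at 1.1% → $4270000 × 1.1% × 8/12 = $31313.3333
September 1 – December 31, 2015: 4 months at 0.65% → $4270000 × 0.65% × 4/12 = $9251.6667
Total = $40565.0000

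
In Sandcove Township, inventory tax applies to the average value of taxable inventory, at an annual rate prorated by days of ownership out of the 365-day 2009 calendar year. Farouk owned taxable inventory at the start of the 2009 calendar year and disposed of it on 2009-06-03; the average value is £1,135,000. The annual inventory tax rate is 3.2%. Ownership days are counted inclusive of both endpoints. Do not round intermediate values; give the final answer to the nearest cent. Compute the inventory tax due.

Days held (2009-01-01 to 2009-06-03): 154 out of 365
Tax = £1,135,000 × 3.2% × 154/365 = £15,324.0548

£15,324.05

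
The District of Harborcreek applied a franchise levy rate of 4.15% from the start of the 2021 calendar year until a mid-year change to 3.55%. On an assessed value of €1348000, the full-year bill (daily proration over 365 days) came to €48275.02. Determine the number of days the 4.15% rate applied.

19 days

Let d = days at the first rate; then 365 − d days at the second rate.
€1348000 × [4.15%·d + 3.55%·(365−d)] / 365 = €48275.02
Solving gives d = 19, so the new rate took effect on 20 Jan 2021.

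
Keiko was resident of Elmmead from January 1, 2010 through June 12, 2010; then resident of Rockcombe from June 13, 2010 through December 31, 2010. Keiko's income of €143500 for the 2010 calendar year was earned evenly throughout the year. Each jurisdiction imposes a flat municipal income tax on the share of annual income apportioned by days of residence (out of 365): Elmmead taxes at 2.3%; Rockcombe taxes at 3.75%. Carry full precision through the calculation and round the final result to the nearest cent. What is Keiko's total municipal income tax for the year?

€4452.04

Elmmead, January 1 – June 12, 2010: 163 days → €143500 × 2.3% × 163/365 = €1473.9219
Rockcombe, June 13 – December 31, 2010: 202 days → €143500 × 3.75% × 202/365 = €2978.1164
Total = €4452.0384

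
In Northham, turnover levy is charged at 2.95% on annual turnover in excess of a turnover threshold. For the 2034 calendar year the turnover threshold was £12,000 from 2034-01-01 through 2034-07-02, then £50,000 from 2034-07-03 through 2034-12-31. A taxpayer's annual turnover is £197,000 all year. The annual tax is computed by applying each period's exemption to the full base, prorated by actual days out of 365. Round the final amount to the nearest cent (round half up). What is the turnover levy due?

2034-01-01 to 2034-07-02: 183 days, exemption £12,000 → (£197,000 − £12,000) × 2.95% × 183/365 = £2,736.2260
2034-07-03 to 2034-12-31: 182 days, exemption £50,000 → (£197,000 − £50,000) × 2.95% × 182/365 = £2,162.3096
Total = £4,898.5356

£4,898.54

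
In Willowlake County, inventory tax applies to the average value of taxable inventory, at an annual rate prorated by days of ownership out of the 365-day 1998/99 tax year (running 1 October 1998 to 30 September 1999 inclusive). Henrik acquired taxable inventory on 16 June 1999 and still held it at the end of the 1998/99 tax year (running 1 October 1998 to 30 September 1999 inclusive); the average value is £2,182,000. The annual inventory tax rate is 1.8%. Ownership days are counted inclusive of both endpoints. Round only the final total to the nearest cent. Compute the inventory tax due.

£11,513.79

Days held (16 June – 30 September 1999): 107 out of 365
Tax = £2,182,000 × 1.8% × 107/365 = £11,513.7863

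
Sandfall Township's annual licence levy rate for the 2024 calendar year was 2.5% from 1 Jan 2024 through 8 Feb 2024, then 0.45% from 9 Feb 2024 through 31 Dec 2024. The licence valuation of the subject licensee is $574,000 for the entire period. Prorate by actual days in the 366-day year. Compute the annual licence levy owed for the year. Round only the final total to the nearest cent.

$3,836.86

1 Jan – 8 Feb 2024: 39 days at 2.5% → $574,000 × 2.5% × 39/366 = $1,529.0984
9 Feb – 31 Dec 2024: 327 days at 0.45% → $574,000 × 0.45% × 327/366 = $2,307.7623
Total = $3,836.8607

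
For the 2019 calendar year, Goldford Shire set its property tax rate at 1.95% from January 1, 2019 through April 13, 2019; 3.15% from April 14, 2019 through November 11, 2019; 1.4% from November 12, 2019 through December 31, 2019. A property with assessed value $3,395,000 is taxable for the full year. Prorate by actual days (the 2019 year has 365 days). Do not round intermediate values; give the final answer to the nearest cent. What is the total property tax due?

January 1 – April 13, 2019: 103 days at 1.95% → $3,395,000 × 1.95% × 103/365 = $18,681.8014
April 14 – November 11, 2019: 212 days at 3.15% → $3,395,000 × 3.15% × 212/365 = $62,114.5479
November 12 – December 31, 2019: 50 days at 1.4% → $3,395,000 × 1.4% × 50/365 = $6,510.9589
Total = $87,307.3082

$87,307.31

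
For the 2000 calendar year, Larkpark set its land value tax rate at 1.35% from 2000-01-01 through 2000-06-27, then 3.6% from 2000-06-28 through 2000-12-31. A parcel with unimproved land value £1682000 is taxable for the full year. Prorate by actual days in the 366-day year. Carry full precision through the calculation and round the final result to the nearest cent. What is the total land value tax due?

£42043.11

2000-01-01 to 2000-06-27: 179 days at 1.35% → £1682000 × 1.35% × 179/366 = £11105.3361
2000-06-28 to 2000-12-31: 187 days at 3.6% → £1682000 × 3.6% × 187/366 = £30937.7705
Total = £42043.1066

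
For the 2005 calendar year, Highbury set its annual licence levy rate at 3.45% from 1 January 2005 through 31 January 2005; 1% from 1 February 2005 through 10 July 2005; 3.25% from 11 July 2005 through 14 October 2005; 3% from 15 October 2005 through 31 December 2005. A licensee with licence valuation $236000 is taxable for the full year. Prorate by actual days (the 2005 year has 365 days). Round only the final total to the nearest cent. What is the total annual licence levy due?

1 January – 31 January 2005: 31 days at 3.45% → $236000 × 3.45% × 31/365 = $691.5123
1 February – 10 July 2005: 160 days at 1% → $236000 × 1% × 160/365 = $1034.5205
11 July – 14 October 2005: 96 days at 3.25% → $236000 × 3.25% × 96/365 = $2017.3151
15 October – 31 December 2005: 78 days at 3% → $236000 × 3% × 78/365 = $1512.9863
Total = $5256.3342

$5256.33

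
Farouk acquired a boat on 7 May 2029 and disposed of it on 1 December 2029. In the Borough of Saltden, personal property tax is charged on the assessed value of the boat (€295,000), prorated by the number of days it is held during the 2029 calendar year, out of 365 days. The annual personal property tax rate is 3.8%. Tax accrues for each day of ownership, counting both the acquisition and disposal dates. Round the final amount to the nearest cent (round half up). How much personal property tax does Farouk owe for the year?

Days held (7 May – 1 December 2029): 209 out of 365
Tax = €295,000 × 3.8% × 209/365 = €6,418.8767

€6,418.88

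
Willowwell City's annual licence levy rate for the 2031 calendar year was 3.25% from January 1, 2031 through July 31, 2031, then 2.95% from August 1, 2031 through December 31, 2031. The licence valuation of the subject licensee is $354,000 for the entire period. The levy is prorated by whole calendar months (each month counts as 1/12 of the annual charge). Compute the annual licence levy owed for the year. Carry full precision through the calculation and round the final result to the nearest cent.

January 1 – July 31, 2031: 7 months at 3.25% → $354,000 × 3.25% × 7/12 = $6,711.2500
August 1 – December 31, 2031: 5 months at 2.95% → $354,000 × 2.95% × 5/12 = $4,351.2500
Total = $11,062.5000

$11,062.50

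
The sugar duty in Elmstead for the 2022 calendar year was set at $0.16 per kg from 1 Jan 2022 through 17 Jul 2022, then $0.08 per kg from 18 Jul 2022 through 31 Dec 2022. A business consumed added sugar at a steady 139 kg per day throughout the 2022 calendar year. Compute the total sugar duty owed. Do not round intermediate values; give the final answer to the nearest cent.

$6,260.56

1 Jan – 17 Jul 2022: 198 days × 139 kg/day = 27,522 kg at $0.16/kg → $4,403.52
18 Jul – 31 Dec 2022: 167 days × 139 kg/day = 23,213 kg at $0.08/kg → $1,857.04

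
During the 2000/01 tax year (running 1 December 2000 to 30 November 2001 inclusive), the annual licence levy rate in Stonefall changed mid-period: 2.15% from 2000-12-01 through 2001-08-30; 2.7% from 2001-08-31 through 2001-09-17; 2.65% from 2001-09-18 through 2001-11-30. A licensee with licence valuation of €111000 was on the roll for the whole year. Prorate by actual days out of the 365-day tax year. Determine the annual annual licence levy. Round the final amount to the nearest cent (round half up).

€2529.13

2000-12-01 to 2001-08-30: 273 days at 2.15% → €111000 × 2.15% × 273/365 = €1784.9712
2001-08-31 to 2001-09-17: 18 days at 2.7% → €111000 × 2.7% × 18/365 = €147.7973
2001-09-18 to 2001-11-30: 74 days at 2.65% → €111000 × 2.65% × 74/365 = €596.3589
Total = €2529.1274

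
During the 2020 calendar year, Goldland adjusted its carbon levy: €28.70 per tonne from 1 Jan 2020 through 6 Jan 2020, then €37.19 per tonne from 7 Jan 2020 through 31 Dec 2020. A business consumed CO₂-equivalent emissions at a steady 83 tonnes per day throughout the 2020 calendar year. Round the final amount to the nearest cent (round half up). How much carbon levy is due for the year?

€1,125,529.80

1 Jan – 6 Jan 2020: 6 days × 83 tonnes/day = 498 tonnes at €28.70/tonne → €14,292.60
7 Jan – 31 Dec 2020: 360 days × 83 tonnes/day = 29,880 tonnes at €37.19/tonne → €1,111,237.20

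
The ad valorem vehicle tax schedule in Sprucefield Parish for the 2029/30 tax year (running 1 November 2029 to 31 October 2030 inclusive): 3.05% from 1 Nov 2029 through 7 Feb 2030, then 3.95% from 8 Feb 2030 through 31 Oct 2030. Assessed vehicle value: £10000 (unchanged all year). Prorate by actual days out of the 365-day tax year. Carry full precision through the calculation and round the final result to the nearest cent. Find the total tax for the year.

£370.59

1 Nov 2029 – 7 Feb 2030: 99 days at 3.05% → £10000 × 3.05% × 99/365 = £82.7260
8 Feb – 31 Oct 2030: 266 days at 3.95% → £10000 × 3.95% × 266/365 = £287.8630
Total = £370.5890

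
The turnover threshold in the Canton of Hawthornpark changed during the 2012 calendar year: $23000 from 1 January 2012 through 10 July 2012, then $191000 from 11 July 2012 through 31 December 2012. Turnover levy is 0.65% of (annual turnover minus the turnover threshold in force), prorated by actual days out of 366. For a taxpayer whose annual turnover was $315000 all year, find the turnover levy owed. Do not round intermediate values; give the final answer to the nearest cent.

$1378.85

1 January – 10 July 2012: 192 days, exemption $23000 → ($315000 − $23000) × 0.65% × 192/366 = $995.6721
11 July – 31 December 2012: 174 days, exemption $191000 → ($315000 − $191000) × 0.65% × 174/366 = $383.1803
Total = $1378.8525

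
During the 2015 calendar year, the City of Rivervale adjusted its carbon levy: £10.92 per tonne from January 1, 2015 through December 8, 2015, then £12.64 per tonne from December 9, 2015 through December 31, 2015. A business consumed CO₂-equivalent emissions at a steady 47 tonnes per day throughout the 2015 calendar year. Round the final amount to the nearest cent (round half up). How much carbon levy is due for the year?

£189191.92

January 1 – December 8, 2015: 342 days × 47 tonnes/day = 16,074 tonnes at £10.92/tonne → £175528.08
December 9 – December 31, 2015: 23 days × 47 tonnes/day = 1,081 tonnes at £12.64/tonne → £13663.84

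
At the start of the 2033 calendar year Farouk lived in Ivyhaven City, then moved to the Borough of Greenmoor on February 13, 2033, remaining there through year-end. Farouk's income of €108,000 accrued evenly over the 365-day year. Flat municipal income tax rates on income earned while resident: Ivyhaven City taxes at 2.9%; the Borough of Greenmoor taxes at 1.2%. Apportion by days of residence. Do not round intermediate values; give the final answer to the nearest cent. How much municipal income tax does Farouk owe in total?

Ivyhaven City, January 1 – February 12, 2033: 43 days → €108,000 × 2.9% × 43/365 = €368.9753
The Borough of Greenmoor, February 13 – December 31, 2033: 322 days → €108,000 × 1.2% × 322/365 = €1,143.3205
Total = €1,512.2959

€1,512.30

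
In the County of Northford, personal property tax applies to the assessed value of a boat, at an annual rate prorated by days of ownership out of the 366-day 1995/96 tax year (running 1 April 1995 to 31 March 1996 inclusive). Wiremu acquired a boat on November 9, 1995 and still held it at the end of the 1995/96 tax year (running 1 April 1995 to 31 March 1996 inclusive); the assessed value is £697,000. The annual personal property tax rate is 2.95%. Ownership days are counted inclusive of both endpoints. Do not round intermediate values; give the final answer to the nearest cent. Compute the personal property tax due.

£8,089.77

Days held (November 9, 1995 – March 31, 1996): 144 out of 366
Tax = £697,000 × 2.95% × 144/366 = £8,089.7705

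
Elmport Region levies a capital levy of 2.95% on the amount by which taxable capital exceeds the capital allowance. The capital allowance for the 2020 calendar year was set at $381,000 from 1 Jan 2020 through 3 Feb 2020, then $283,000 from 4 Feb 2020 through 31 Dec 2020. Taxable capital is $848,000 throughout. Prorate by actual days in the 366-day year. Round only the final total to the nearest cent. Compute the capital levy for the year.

1 Jan – 3 Feb 2020: 34 days, exemption $381,000 → ($848,000 − $381,000) × 2.95% × 34/366 = $1,279.7842
4 Feb – 31 Dec 2020: 332 days, exemption $283,000 → ($848,000 − $283,000) × 2.95% × 332/366 = $15,119.1530
Total = $16,398.9372

$16,398.94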